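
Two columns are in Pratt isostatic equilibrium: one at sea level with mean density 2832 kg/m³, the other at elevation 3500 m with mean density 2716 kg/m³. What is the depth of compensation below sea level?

81900 m

ρ_ref D = ρ (D + h) → D (ρ_ref − ρ) = ρ h.
D = ρ h/(ρ_ref − ρ) = 2716 × 3500 m/(2832 − 2716) = 81900 m.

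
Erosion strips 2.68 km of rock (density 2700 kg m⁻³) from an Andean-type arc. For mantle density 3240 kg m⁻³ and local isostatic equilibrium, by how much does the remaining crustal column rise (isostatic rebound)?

Unloading: uplift u = e ρ_c/ρ_m = 2.68 km × 2700/3240 = 2.23 km.

2.23 km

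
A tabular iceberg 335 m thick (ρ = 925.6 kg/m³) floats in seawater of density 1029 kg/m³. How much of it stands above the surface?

33.7 m

Floating equilibrium: submerged depth d = t ρ_obj/ρ_fluid = 335 m × 925.6/1029 = 301.3 m.
Freeboard = t − d = 335 m − 301.3 m = 33.7 m.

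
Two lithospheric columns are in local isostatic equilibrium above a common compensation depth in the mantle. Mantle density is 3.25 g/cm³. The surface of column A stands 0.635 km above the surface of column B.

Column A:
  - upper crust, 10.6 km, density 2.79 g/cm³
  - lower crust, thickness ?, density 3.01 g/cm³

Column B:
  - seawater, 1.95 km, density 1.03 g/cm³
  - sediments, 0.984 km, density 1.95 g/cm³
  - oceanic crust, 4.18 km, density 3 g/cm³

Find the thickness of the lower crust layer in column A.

16 km

Take the compensation level at the base of the deeper column (depth z_c below the surface of column A) and equate Σ ρ_i t_i down to z_c; mantle fills any gap and the z_c terms cancel.
Column A: 10.6×2.79 + x×3.01 + (z_c − 10.6 − x)×3.25
Column B: 0.635×0 + 1.95×1.03 + 0.984×1.95 + 4.18×3 + (z_c − 0.635 − 7.114)×3.25
The z_c×3.25 term appears on both sides and cancels. Collect the known terms of each column as K = Σ(ρt)_known − 3.25 × (depth of known layers): K_A = 29.574 − 3.25×10.6 = −4.876; K_B = 16.4673 − 3.25×(0.635 + 7.114) = −8.71695.
Balance: K_A − x×(3.25 − 3.01) = K_B, so x = (K_A − K_B)/(3.25 − 3.01) = 3.84095/0.24 = 16 km.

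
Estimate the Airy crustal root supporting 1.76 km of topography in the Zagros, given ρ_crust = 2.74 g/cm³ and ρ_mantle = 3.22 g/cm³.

Equating mass per unit area of the two columns: the weight of the topography is balanced by the buoyancy of the root, ρ_c h = (ρ_m − ρ_c) r.
r = h · ρ_c / (ρ_m − ρ_c) = 1.76 km × 2.74 / (3.22 − 2.74) = 10 km.

10 km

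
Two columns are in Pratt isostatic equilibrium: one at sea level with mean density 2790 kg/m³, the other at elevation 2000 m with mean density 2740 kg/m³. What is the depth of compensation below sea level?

ρ_ref D = ρ (D + h) → D (ρ_ref − ρ) = ρ h.
D = ρ h/(ρ_ref − ρ) = 2740 × 2000 m/(2790 − 2740) = 110000 m.

110000 m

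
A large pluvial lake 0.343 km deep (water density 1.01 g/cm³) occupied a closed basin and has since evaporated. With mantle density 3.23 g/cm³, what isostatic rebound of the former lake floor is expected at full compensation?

u = d ρ_w/ρ_m = 0.343 km × 1.01/3.23 = 0.107 km.

0.107 km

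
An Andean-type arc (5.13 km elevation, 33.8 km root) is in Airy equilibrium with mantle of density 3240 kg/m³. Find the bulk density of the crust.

2810 kg/m³

ρ_c h = (ρ_m − ρ_c) r → ρ_c (h + r) = ρ_m r → ρ_c = ρ_m r / (h + r).
ρ_c = 3240 × 33.8 km / (5.13 km + 33.8 km) = 2810 kg/m³.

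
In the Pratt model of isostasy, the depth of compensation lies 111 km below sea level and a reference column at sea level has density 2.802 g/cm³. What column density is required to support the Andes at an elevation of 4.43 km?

2.69 g/cm³

Pratt balance: ρ_ref D = ρ (D + h).
ρ = ρ_ref D/(D + h) = 2.802 × 111 km/(111 km + 4.43 km) = 2.69 g/cm³.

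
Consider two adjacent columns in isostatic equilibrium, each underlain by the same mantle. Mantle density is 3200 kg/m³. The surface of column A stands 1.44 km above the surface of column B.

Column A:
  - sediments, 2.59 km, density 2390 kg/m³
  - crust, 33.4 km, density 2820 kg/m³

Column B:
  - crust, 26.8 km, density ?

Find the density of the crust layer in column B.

Take the compensation level at the base of the deeper column (depth z_c below the surface of column A) and equate Σ ρ_i t_i down to z_c; mantle fills any gap and the z_c terms cancel.
Column A: 2.59×2390 + 33.4×2820 + (z_c − 35.99)×3200
Column B: 1.44×0 + 26.8×ρ + (z_c − 1.44 − 26.8)×3200
The z_c×3200 term appears on both sides and cancels. Collect the known terms of each column as K = Σ(ρt)_known − 3200 × (depth of known layers): K_A = 100378.1 − 3200×35.99 = −14789.9; K_B = 0 − 3200×(1.44 + 26.8) = −90368.
Balance: K_A = K_B + 26.8×ρ, so ρ = (K_A − K_B)/26.8 = 75578.1/26.8 = 2820 kg/m³.

2820 kg/m³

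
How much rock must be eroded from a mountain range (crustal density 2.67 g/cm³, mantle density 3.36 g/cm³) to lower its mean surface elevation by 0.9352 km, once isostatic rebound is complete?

4.55 km

Net drop Δ = e − u = e − e ρ_c/ρ_m = e (ρ_m − ρ_c)/ρ_m.
e = Δ ρ_m/(ρ_m − ρ_c) = 0.9352 km × 3.36/0.69 = 4.55 km.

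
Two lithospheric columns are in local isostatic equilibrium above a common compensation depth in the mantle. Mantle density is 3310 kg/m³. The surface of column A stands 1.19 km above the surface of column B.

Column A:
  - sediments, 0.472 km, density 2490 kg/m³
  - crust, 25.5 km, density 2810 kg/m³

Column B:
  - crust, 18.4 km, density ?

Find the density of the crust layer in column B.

Take the compensation level at the base of the deeper column (depth z_c below the surface of column A) and equate Σ ρ_i t_i down to z_c; mantle fills any gap and the z_c terms cancel.
Column A: 0.472×2490 + 25.5×2810 + (z_c − 25.972)×3310
Column B: 1.19×0 + 18.4×ρ + (z_c − 1.19 − 18.4)×3310
The z_c×3310 term appears on both sides and cancels. Collect the known terms of each column as K = Σ(ρt)_known − 3310 × (depth of known layers): K_A = 72830.28 − 3310×25.972 = −13137.04; K_B = 0 − 3310×(1.19 + 18.4) = −64842.9.
Balance: K_A = K_B + 18.4×ρ, so ρ = (K_A − K_B)/18.4 = 51705.9/18.4 = 2810 kg/m³.

2810 kg/m³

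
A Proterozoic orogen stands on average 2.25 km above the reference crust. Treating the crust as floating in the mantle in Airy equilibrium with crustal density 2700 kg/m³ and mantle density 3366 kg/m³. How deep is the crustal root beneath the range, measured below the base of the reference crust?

Equating mass per unit area of the two columns: the weight of the topography is balanced by the buoyancy of the root, ρ_c h = (ρ_m − ρ_c) r.
r = h · ρ_c / (ρ_m − ρ_c) = 2.25 km × 2700 / (3366 − 2700) = 9.12 km.

9.12 km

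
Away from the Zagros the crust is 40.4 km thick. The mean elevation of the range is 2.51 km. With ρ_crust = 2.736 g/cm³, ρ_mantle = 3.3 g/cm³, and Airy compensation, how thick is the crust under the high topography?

Root depth r = h ρ_c / (ρ_m − ρ_c) = 2.51 km × 2.736 / 0.564 = 12.18 km.
Total thickness = T + h + r = 40.4 km + 2.51 km + 12.18 km = 55.1 km.

55.1 km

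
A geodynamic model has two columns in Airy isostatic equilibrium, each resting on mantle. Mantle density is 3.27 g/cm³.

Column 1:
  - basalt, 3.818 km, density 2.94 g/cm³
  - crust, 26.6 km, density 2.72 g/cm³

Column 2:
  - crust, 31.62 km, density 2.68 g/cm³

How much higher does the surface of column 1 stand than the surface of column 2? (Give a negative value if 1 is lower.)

−0.846 km

For any compensation level in the mantle, the mantle terms cancel and isostasy reduces to e = (Σt_1 − Σt_2) − (Σ(ρt)_1 − Σ(ρt)_2) / ρ_m.
Σt_1 = 30.418 km; Σt_2 = 31.62 km; Σ(ρt)_1 = 83.57692; Σ(ρt)_2 = 84.7416 (in km·g/cm³).
e = (30.418 − 31.62) − (83.57692 − 84.7416) / 3.27 = −0.846 km.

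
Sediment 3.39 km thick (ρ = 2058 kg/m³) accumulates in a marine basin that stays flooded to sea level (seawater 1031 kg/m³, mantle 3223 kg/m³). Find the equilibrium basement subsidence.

Submarine loading: the sediment displaces seawater, and the subsidence is in turn flooded, so s (ρ_m − ρ_w) = t (ρ_sed − ρ_w).
s = 3.39 km × (2058 − 1031) / (3223 − 1031) = 1.59 km.

1.59 km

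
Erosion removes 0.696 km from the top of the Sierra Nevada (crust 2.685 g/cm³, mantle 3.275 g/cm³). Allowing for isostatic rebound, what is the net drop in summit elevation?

0.125 km

Rebound u = e ρ_c/ρ_m = 0.696 km × 2.685/3.275 = 0.5706 km.
Net surface drop = e − u = 0.696 km − 0.5706 km = e (ρ_m − ρ_c)/ρ_m = 0.125 km.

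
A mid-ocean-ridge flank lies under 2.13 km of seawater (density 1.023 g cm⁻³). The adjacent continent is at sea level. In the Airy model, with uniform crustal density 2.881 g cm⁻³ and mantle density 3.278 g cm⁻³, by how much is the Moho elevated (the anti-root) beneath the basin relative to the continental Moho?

9.97 km

In Airy isostatic equilibrium: replacing crust with seawater at the top is compensated by replacing crust with mantle at the base: d (ρ_c − ρ_w) = a (ρ_m − ρ_c).
a = d (ρ_c − ρ_w)/(ρ_m − ρ_c) = 2.13 km × 1.858/0.397 = 9.97 km.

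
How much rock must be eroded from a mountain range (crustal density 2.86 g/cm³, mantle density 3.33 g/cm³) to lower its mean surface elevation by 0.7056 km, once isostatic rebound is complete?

5 km

Net drop Δ = e − u = e − e ρ_c/ρ_m = e (ρ_m − ρ_c)/ρ_m.
e = Δ ρ_m/(ρ_m − ρ_c) = 0.7056 km × 3.33/0.47 = 5 km.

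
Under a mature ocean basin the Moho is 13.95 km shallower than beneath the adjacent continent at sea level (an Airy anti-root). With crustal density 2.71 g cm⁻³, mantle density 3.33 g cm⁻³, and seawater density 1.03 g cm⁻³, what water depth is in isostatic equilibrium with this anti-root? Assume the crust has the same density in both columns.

5.15 km

Replacing a thickness d of crust by seawater at the top must be balanced by replacing crust with mantle at the base: d (ρ_c − ρ_w) = a (ρ_m − ρ_c).
d = a (ρ_m − ρ_c)/(ρ_c − ρ_w) = 13.95 km × 0.62/1.68 = 5.15 km.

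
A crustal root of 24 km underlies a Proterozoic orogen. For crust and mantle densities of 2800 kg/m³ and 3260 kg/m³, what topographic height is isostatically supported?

For local isostatic compensation: ρ_c h = (ρ_m − ρ_c) r.
h = r (ρ_m − ρ_c) / ρ_c = 24 km × (3260 − 2800) / 2800 = 3.94 km.

3.94 km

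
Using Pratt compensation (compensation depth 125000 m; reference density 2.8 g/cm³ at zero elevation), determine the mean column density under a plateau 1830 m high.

Pratt balance: ρ_ref D = ρ (D + h).
ρ = ρ_ref D/(D + h) = 2.8 × 125000 m/(125000 m + 1830 m) = 2.76 g/cm³.

2.76 g/cm³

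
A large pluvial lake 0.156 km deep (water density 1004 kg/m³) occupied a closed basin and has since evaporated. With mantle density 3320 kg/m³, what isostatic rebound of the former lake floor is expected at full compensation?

0.0472 km

u = d ρ_w/ρ_m = 0.156 km × 1004/3320 = 0.0472 km.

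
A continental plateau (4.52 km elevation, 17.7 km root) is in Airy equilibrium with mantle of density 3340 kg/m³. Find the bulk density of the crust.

ρ_c h = (ρ_m − ρ_c) r → ρ_c (h + r) = ρ_m r → ρ_c = ρ_m r / (h + r).
ρ_c = 3340 × 17.7 km / (4.52 km + 17.7 km) = 2660 kg/m³.

2660 kg/m³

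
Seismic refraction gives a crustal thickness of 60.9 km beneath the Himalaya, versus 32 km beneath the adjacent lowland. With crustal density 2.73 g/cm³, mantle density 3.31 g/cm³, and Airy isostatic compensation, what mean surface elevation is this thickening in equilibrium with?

Excess crust Δ = 60.9 km − 32 km = 28.9 km, split between elevation h and root r with h + r = Δ.
Airy balance ρ_c h = (ρ_m − ρ_c) r gives r = h ρ_c/(ρ_m − ρ_c), so h (1 + ρ_c/(ρ_m − ρ_c)) = Δ, i.e. h = Δ (ρ_m − ρ_c)/ρ_m.
h = 28.9 km × 0.58/3.31 = 5.06 km.

5.06 km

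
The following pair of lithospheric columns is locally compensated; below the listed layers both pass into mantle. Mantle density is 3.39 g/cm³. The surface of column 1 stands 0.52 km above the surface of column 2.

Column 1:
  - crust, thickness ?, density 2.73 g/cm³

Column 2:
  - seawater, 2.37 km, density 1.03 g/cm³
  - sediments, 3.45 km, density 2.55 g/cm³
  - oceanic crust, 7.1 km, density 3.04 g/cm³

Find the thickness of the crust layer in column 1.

Take the compensation level at the base of the deeper column (depth z_c below the surface of column 1) and equate Σ ρ_i t_i down to z_c; mantle fills any gap and the z_c terms cancel.
Column 1: x×2.73 + (z_c − 0 − x)×3.39
Column 2: 0.52×0 + 2.37×1.03 + 3.45×2.55 + 7.1×3.04 + (z_c − 0.52 − 12.92)×3.39
The z_c×3.39 term appears on both sides and cancels. Collect the known terms of each column as K = Σ(ρt)_known − 3.39 × (depth of known layers): K_1 = 0 − 3.39×0 = 0; K_2 = 32.8226 − 3.39×(0.52 + 12.92) = −12.739.
Balance: K_1 − x×(3.39 − 2.73) = K_2, so x = (K_1 − K_2)/(3.39 − 2.73) = 12.739/0.66 = 19.3 km.

19.3 km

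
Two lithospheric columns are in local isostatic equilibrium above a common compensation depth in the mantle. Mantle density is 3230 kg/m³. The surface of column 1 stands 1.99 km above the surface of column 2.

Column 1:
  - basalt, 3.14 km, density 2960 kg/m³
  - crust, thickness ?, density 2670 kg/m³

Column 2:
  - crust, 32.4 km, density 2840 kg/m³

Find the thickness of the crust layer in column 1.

Take the compensation level at the base of the deeper column (depth z_c below the surface of column 1) and equate Σ ρ_i t_i down to z_c; mantle fills any gap and the z_c terms cancel.
Column 1: 3.14×2960 + x×2670 + (z_c − 3.14 − x)×3230
Column 2: 1.99×0 + 32.4×2840 + (z_c − 1.99 − 32.4)×3230
The z_c×3230 term appears on both sides and cancels. Collect the known terms of each column as K = Σ(ρt)_known − 3230 × (depth of known layers): K_1 = 9294.4 − 3230×3.14 = −847.8; K_2 = 92016 − 3230×(1.99 + 32.4) = −19063.7.
Balance: K_1 − x×(3230 − 2670) = K_2, so x = (K_1 − K_2)/(3230 − 2670) = 18215.9/560 = 32.5 km.

32.5 km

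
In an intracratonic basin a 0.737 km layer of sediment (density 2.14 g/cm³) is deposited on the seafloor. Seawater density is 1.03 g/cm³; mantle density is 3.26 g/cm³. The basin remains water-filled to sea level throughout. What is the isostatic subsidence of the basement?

0.367 km

Submarine loading: the sediment displaces seawater, and the subsidence is in turn flooded, so s (ρ_m − ρ_w) = t (ρ_sed − ρ_w).
s = 0.737 km × (2.14 − 1.03) / (3.26 − 1.03) = 0.367 km.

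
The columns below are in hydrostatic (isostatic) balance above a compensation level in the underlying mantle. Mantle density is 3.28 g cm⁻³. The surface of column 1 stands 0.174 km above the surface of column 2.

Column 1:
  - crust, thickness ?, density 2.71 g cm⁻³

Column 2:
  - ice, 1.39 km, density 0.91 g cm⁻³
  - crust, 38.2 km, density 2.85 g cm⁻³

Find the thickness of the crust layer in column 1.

35.6 km

Take the compensation level at the base of the deeper column (depth z_c below the surface of column 1) and equate Σ ρ_i t_i down to z_c; mantle fills any gap and the z_c terms cancel.
Column 1: x×2.71 + (z_c − 0 − x)×3.28
Column 2: 0.174×0 + 1.39×0.91 + 38.2×2.85 + (z_c − 0.174 − 39.59)×3.28
The z_c×3.28 term appears on both sides and cancels. Collect the known terms of each column as K = Σ(ρt)_known − 3.28 × (depth of known layers): K_1 = 0 − 3.28×0 = 0; K_2 = 110.1349 − 3.28×(0.174 + 39.59) = −20.29102.
Balance: K_1 − x×(3.28 − 2.71) = K_2, so x = (K_1 − K_2)/(3.28 − 2.71) = 20.291/0.57 = 35.6 km.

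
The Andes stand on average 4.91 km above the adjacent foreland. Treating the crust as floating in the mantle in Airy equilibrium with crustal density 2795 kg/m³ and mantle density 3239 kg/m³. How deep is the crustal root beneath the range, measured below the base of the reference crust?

Isostatic balance requires: the weight of the topography is balanced by the buoyancy of the root, ρ_c h = (ρ_m − ρ_c) r.
r = h · ρ_c / (ρ_m − ρ_c) = 4.91 km × 2795 / (3239 − 2795) = 30.9 km.

30.9 km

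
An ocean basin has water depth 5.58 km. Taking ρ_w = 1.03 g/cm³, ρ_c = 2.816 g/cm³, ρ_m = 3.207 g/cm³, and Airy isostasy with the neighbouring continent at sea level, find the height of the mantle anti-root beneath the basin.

25.5 km

Isostatic balance requires: replacing crust with seawater at the top is compensated by replacing crust with mantle at the base: d (ρ_c − ρ_w) = a (ρ_m − ρ_c).
a = d (ρ_c − ρ_w)/(ρ_m − ρ_c) = 5.58 km × 1.786/0.391 = 25.5 km.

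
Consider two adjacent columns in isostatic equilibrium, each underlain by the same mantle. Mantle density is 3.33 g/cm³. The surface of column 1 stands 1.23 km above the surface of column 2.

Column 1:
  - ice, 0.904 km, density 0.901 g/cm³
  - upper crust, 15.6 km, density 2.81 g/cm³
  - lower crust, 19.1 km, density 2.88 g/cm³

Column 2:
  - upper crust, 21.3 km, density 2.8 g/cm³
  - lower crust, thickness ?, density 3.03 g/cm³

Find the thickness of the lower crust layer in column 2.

11.7 km

Take the compensation level at the base of the deeper column (depth z_c below the surface of column 1) and equate Σ ρ_i t_i down to z_c; mantle fills any gap and the z_c terms cancel.
Column 1: 0.904×0.901 + 15.6×2.81 + 19.1×2.88 + (z_c − 35.604)×3.33
Column 2: 1.23×0 + 21.3×2.8 + x×3.03 + (z_c − 1.23 − 21.3 − x)×3.33
The z_c×3.33 term appears on both sides and cancels. Collect the known terms of each column as K = Σ(ρt)_known − 3.33 × (depth of known layers): K_1 = 99.658504 − 3.33×35.604 = −18.902816; K_2 = 59.64 − 3.33×(1.23 + 21.3) = −15.3849.
Balance: K_1 = K_2 − x×(3.33 − 3.03), so x = (K_2 − K_1)/(3.33 − 3.03) = 3.51792/0.3 = 11.7 km.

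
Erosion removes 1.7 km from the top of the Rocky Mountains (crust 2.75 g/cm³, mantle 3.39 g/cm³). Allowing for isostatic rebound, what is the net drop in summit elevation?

Rebound u = e ρ_c/ρ_m = 1.7 km × 2.75/3.39 = 1.379 km.
Net surface drop = e − u = 1.7 km − 1.379 km = e (ρ_m − ρ_c)/ρ_m = 0.321 km.

0.321 km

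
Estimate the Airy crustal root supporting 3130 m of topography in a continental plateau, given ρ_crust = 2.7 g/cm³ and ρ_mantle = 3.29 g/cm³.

14300 m

By Archimedes' principle applied to the lithosphere: the weight of the topography is balanced by the buoyancy of the root, ρ_c h = (ρ_m − ρ_c) r.
r = h · ρ_c / (ρ_m − ρ_c) = 3130 m × 2.7 / (3.29 − 2.7) = 14300 m.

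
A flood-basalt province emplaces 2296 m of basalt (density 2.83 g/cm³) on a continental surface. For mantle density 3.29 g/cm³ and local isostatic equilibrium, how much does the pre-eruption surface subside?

1970 m

Subaerial loading: s = t ρ_load / ρ_m.
s = 2296 m × 2.83/3.29 = 1970 m.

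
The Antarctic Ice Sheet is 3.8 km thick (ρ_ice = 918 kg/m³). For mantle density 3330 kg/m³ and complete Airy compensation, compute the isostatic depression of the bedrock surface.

1.05 km

By Archimedes' principle applied to the lithosphere: the ice load ρ_ice t is balanced by mantle displaced below, ρ_m s.
s = t ρ_ice / ρ_m = 3.8 km × 918/3330 = 1.05 km.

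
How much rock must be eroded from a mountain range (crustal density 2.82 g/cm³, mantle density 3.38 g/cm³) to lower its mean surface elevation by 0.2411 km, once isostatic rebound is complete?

Net drop Δ = e − u = e − e ρ_c/ρ_m = e (ρ_m − ρ_c)/ρ_m.
e = Δ ρ_m/(ρ_m − ρ_c) = 0.2411 km × 3.38/0.56 = 1.46 km.

1.46 km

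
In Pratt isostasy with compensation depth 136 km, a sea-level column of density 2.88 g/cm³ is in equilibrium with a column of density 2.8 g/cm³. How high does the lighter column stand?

ρ_ref D = ρ (D + h) → h = D (ρ_ref − ρ)/ρ.
h = 136 km × (2.88 − 2.8)/2.8 = 3.89 km.

3.89 km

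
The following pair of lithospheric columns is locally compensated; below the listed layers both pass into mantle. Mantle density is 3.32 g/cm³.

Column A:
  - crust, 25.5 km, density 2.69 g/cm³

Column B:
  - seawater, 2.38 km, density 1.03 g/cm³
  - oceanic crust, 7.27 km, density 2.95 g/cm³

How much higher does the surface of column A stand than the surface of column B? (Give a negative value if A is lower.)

2.39 km

For any compensation level in the mantle, the mantle terms cancel and isostasy reduces to e = (Σt_A − Σt_B) − (Σ(ρt)_A − Σ(ρt)_B) / ρ_m.
Σt_A = 25.5 km; Σt_B = 9.65 km; Σ(ρt)_A = 68.595; Σ(ρt)_B = 23.8979 (in km·g/cm³).
e = (25.5 − 9.65) − (68.595 − 23.8979) / 3.32 = 2.39 km.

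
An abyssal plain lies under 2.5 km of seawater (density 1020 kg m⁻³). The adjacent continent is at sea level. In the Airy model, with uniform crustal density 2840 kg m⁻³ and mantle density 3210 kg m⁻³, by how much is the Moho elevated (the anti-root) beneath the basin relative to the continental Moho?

Isostatic balance requires: replacing crust with seawater at the top is compensated by replacing crust with mantle at the base: d (ρ_c − ρ_w) = a (ρ_m − ρ_c).
a = d (ρ_c − ρ_w)/(ρ_m − ρ_c) = 2.5 km × 1820/370 = 12.3 km.

12.3 km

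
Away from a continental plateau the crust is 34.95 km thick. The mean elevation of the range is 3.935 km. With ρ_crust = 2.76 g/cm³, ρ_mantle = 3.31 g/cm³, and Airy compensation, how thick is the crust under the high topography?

58.6 km

Root depth r = h ρ_c / (ρ_m − ρ_c) = 3.935 km × 2.76 / 0.55 = 19.75 km.
Total thickness = T + h + r = 34.95 km + 3.935 km + 19.75 km = 58.6 km.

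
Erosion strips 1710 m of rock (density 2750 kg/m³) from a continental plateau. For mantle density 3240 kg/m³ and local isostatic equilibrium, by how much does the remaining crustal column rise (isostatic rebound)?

Unloading: uplift u = e ρ_c/ρ_m = 1710 m × 2750/3240 = 1450 m.

1450 m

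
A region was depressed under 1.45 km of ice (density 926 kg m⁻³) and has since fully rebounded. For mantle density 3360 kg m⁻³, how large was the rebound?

Removing the load lets mantle flow back in; uplift u satisfies ρ_ice t = ρ_m u.
u = t ρ_ice/ρ_m = 1.45 km × 926/3360 = 0.4 km.

0.4 km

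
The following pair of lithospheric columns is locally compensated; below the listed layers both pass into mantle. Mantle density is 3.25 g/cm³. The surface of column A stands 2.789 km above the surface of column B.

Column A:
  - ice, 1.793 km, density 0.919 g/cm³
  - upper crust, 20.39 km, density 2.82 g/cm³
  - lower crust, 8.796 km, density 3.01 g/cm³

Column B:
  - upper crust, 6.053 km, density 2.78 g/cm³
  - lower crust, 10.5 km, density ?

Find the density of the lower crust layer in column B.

2.95 g/cm³

Take the compensation level at the base of the deeper column (depth z_c below the surface of column A) and equate Σ ρ_i t_i down to z_c; mantle fills any gap and the z_c terms cancel.
Column A: 1.793×0.919 + 20.39×2.82 + 8.796×3.01 + (z_c − 30.979)×3.25
Column B: 2.789×0 + 6.053×2.78 + 10.5×ρ + (z_c − 2.789 − 16.553)×3.25
The z_c×3.25 term appears on both sides and cancels. Collect the known terms of each column as K = Σ(ρt)_known − 3.25 × (depth of known layers): K_A = 85.623527 − 3.25×30.979 = −15.058223; K_B = 16.82734 − 3.25×(2.789 + 16.553) = −46.03416.
Balance: K_A = K_B + 10.5×ρ, so ρ = (K_A − K_B)/10.5 = 30.9759/10.5 = 2.95 g/cm³.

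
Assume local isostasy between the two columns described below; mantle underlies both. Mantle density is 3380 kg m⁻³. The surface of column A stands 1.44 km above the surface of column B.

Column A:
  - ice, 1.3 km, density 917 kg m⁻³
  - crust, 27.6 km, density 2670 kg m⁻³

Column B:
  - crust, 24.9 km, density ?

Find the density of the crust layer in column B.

2660 kg m⁻³

Take the compensation level at the base of the deeper column (depth z_c below the surface of column A) and equate Σ ρ_i t_i down to z_c; mantle fills any gap and the z_c terms cancel.
Column A: 1.3×917 + 27.6×2670 + (z_c − 28.9)×3380
Column B: 1.44×0 + 24.9×ρ + (z_c − 1.44 − 24.9)×3380
The z_c×3380 term appears on both sides and cancels. Collect the known terms of each column as K = Σ(ρt)_known − 3380 × (depth of known layers): K_A = 74884.1 − 3380×28.9 = −22797.9; K_B = 0 − 3380×(1.44 + 24.9) = −89029.2.
Balance: K_A = K_B + 24.9×ρ, so ρ = (K_A − K_B)/24.9 = 66231.3/24.9 = 2660 kg m⁻³.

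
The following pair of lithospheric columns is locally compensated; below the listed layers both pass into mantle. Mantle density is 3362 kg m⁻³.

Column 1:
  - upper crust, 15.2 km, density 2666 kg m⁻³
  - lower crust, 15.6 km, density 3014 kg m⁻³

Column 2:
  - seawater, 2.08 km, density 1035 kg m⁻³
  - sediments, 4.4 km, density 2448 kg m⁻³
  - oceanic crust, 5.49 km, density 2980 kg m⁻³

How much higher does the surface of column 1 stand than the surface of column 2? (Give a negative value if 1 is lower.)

For any compensation level in the mantle, the mantle terms cancel and isostasy reduces to e = (Σt_1 − Σt_2) − (Σ(ρt)_1 − Σ(ρt)_2) / ρ_m.
Σt_1 = 30.8 km; Σt_2 = 11.97 km; Σ(ρt)_1 = 87541.6; Σ(ρt)_2 = 29284.2 (in km·kg m⁻³).
e = (30.8 − 11.97) − (87541.6 − 29284.2) / 3362 = 1.5 km.

1.5 km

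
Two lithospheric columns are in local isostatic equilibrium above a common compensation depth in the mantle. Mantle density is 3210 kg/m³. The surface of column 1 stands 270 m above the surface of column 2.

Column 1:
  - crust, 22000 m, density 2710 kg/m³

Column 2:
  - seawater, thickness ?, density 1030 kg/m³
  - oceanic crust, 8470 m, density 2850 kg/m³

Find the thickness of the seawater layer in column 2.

3250 m

Take the compensation level at the base of the deeper column (depth z_c below the surface of column 1) and equate Σ ρ_i t_i down to z_c; mantle fills any gap and the z_c terms cancel.
Column 1: 22000×2710 + (z_c − 22000)×3210
Column 2: 270×0 + x×1030 + 8470×2850 + (z_c − 270 − 8470 − x)×3210
The z_c×3210 term appears on both sides and cancels. Collect the known terms of each column as K = Σ(ρt)_known − 3210 × (depth of known layers): K_1 = 59620000 − 3210×22000 = −11000000; K_2 = 24139500 − 3210×(270 + 8470) = −3915900.
Balance: K_1 = K_2 − x×(3210 − 1030), so x = (K_2 − K_1)/(3210 − 1030) = 7084100/2180 = 3250 m.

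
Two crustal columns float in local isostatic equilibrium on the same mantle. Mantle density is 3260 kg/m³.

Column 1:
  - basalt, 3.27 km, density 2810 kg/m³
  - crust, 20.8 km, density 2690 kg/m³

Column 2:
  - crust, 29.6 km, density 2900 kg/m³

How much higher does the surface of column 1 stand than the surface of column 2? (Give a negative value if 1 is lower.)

0.819 km

For any compensation level in the mantle, the mantle terms cancel and isostasy reduces to e = (Σt_1 − Σt_2) − (Σ(ρt)_1 − Σ(ρt)_2) / ρ_m.
Σt_1 = 24.07 km; Σt_2 = 29.6 km; Σ(ρt)_1 = 65140.7; Σ(ρt)_2 = 85840 (in km·kg/m³).
e = (24.07 − 29.6) − (65140.7 − 85840) / 3260 = 0.819 km.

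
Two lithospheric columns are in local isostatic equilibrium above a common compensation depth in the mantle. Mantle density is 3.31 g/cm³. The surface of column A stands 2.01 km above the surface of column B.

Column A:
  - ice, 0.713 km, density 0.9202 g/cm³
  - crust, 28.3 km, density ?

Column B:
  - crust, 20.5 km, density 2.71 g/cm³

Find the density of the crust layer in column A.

2.7 g/cm³

Take the compensation level at the base of the deeper column (depth z_c below the surface of column A) and equate Σ ρ_i t_i down to z_c; mantle fills any gap and the z_c terms cancel.
Column A: 0.713×0.9202 + 28.3×ρ + (z_c − 29.013)×3.31
Column B: 2.01×0 + 20.5×2.71 + (z_c − 2.01 − 20.5)×3.31
The z_c×3.31 term appears on both sides and cancels. Collect the known terms of each column as K = Σ(ρt)_known − 3.31 × (depth of known layers): K_A = 0.6561026 − 3.31×29.013 = −95.3769274; K_B = 55.555 − 3.31×(2.01 + 20.5) = −18.9531.
Balance: K_A + 28.3×ρ = K_B, so ρ = (K_B − K_A)/28.3 = 76.4238/28.3 = 2.7 g/cm³.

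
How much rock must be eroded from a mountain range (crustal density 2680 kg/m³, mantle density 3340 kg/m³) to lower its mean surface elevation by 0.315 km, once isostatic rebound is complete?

Net drop Δ = e − u = e − e ρ_c/ρ_m = e (ρ_m − ρ_c)/ρ_m.
e = Δ ρ_m/(ρ_m − ρ_c) = 0.315 km × 3340/660 = 1.59 km.

1.59 km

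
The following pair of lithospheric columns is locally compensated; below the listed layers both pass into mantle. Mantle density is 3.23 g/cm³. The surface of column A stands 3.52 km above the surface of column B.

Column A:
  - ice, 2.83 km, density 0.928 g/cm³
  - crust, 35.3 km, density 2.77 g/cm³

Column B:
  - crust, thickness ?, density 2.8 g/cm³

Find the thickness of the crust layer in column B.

Take the compensation level at the base of the deeper column (depth z_c below the surface of column A) and equate Σ ρ_i t_i down to z_c; mantle fills any gap and the z_c terms cancel.
Column A: 2.83×0.928 + 35.3×2.77 + (z_c − 38.13)×3.23
Column B: 3.52×0 + x×2.8 + (z_c − 3.52 − 0 − x)×3.23
The z_c×3.23 term appears on both sides and cancels. Collect the known terms of each column as K = Σ(ρt)_known − 3.23 × (depth of known layers): K_A = 100.40724 − 3.23×38.13 = −22.75266; K_B = 0 − 3.23×(3.52 + 0) = −11.3696.
Balance: K_A = K_B − x×(3.23 − 2.8), so x = (K_B − K_A)/(3.23 − 2.8) = 11.3831/0.43 = 26.5 km.

26.5 km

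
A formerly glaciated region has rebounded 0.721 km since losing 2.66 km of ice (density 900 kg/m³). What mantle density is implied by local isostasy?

ρ_m = ρ_ice t / u = 900 × 2.66 km/0.721 km = 3320 kg/m³.

3320 kg/m³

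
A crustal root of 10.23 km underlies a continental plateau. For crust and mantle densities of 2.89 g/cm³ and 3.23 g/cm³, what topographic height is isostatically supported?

1.2 km

In Airy isostatic equilibrium: ρ_c h = (ρ_m − ρ_c) r.
h = r (ρ_m − ρ_c) / ρ_c = 10.23 km × (3.23 − 2.89) / 2.89 = 1.2 km.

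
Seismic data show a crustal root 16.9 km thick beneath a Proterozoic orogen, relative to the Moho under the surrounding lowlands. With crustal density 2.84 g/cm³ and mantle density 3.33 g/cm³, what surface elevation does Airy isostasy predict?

2.92 km

By Archimedes' principle applied to the lithosphere: ρ_c h = (ρ_m − ρ_c) r.
h = r (ρ_m − ρ_c) / ρ_c = 16.9 km × (3.33 − 2.84) / 2.84 = 2.92 km.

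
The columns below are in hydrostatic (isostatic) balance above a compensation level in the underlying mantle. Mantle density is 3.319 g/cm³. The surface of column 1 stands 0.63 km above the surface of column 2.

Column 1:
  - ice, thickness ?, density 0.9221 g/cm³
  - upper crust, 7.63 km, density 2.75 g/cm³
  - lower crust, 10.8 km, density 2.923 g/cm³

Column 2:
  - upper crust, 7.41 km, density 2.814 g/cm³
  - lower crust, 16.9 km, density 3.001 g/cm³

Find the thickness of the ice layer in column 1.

Take the compensation level at the base of the deeper column (depth z_c below the surface of column 1) and equate Σ ρ_i t_i down to z_c; mantle fills any gap and the z_c terms cancel.
Column 1: x×0.9221 + 7.63×2.75 + 10.8×2.923 + (z_c − 18.43 − x)×3.319
Column 2: 0.63×0 + 7.41×2.814 + 16.9×3.001 + (z_c − 0.63 − 24.31)×3.319
The z_c×3.319 term appears on both sides and cancels. Collect the known terms of each column as K = Σ(ρt)_known − 3.319 × (depth of known layers): K_1 = 52.5509 − 3.319×18.43 = −8.61827; K_2 = 71.56864 − 3.319×(0.63 + 24.31) = −11.20722.
Balance: K_1 − x×(3.319 − 0.9221) = K_2, so x = (K_1 − K_2)/(3.319 − 0.9221) = 2.58895/2.3969 = 1.08 km.

1.08 km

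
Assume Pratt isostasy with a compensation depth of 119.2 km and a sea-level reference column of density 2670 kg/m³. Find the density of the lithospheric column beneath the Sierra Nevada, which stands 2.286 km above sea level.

Pratt balance: ρ_ref D = ρ (D + h).
ρ = ρ_ref D/(D + h) = 2670 × 119.2 km/(119.2 km + 2.286 km) = 2620 kg/m³.

2620 kg/m³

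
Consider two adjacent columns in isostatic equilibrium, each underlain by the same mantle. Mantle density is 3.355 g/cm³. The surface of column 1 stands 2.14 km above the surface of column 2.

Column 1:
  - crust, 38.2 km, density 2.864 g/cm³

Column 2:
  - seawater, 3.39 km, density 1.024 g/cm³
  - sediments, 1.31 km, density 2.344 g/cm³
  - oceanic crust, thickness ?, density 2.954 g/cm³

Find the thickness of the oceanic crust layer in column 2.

5.86 km

Take the compensation level at the base of the deeper column (depth z_c below the surface of column 1) and equate Σ ρ_i t_i down to z_c; mantle fills any gap and the z_c terms cancel.
Column 1: 38.2×2.864 + (z_c − 38.2)×3.355
Column 2: 2.14×0 + 3.39×1.024 + 1.31×2.344 + x×2.954 + (z_c − 2.14 − 4.7 − x)×3.355
The z_c×3.355 term appears on both sides and cancels. Collect the known terms of each column as K = Σ(ρt)_known − 3.355 × (depth of known layers): K_1 = 109.4048 − 3.355×38.2 = −18.7562; K_2 = 6.542 − 3.355×(2.14 + 4.7) = −16.4062.
Balance: K_1 = K_2 − x×(3.355 − 2.954), so x = (K_2 − K_1)/(3.355 − 2.954) = 2.35/0.401 = 5.86 km.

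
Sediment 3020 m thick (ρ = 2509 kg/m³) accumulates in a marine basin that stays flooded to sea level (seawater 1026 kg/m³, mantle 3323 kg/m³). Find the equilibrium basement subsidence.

1950 m

Submarine loading: the sediment displaces seawater, and the subsidence is in turn flooded, so s (ρ_m − ρ_w) = t (ρ_sed − ρ_w).
s = 3020 m × (2509 − 1026) / (3323 − 1026) = 1950 m.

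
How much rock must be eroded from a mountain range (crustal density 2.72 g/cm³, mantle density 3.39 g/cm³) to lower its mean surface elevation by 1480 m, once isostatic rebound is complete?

7490 m

Net drop Δ = e − u = e − e ρ_c/ρ_m = e (ρ_m − ρ_c)/ρ_m.
e = Δ ρ_m/(ρ_m − ρ_c) = 1480 m × 3.39/0.67 = 7490 m.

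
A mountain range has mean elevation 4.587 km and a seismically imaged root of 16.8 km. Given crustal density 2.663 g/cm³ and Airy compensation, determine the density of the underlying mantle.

3.39 g/cm³

Airy balance: ρ_c h = (ρ_m − ρ_c) r → ρ_m = ρ_c (1 + h/r).
ρ_m = 2.663 × (1 + 4.587 km/16.8 km) = 3.39 g/cm³.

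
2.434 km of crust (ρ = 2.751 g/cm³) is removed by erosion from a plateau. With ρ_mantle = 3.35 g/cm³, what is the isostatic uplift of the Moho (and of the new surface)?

Unloading: uplift u = e ρ_c/ρ_m = 2.434 km × 2.751/3.35 = 2 km.

2 km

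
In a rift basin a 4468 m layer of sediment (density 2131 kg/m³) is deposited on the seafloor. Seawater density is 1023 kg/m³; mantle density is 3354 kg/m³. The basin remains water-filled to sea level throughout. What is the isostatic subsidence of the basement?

2120 m

Submarine loading: the sediment displaces seawater, and the subsidence is in turn flooded, so s (ρ_m − ρ_w) = t (ρ_sed − ρ_w).
s = 4468 m × (2131 − 1023) / (3354 − 1023) = 2120 m.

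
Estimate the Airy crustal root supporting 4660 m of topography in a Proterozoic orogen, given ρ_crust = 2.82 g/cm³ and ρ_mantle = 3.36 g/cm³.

24300 m

Balancing pressure at the compensation depth: the weight of the topography is balanced by the buoyancy of the root, ρ_c h = (ρ_m − ρ_c) r.
r = h · ρ_c / (ρ_m − ρ_c) = 4660 m × 2.82 / (3.36 − 2.82) = 24300 m.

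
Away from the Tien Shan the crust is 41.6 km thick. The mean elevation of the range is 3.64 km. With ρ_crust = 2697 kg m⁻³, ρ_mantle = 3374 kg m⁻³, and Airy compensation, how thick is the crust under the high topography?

Root depth r = h ρ_c / (ρ_m − ρ_c) = 3.64 km × 2697 / 677 = 14.5 km.
Total thickness = T + h + r = 41.6 km + 3.64 km + 14.5 km = 59.7 km.

59.7 km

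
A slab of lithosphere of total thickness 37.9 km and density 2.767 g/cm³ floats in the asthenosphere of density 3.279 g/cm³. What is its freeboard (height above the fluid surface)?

Floating equilibrium: submerged depth d = t ρ_obj/ρ_fluid = 37.9 km × 2.767/3.279 = 31.98 km.
Freeboard = t − d = 37.9 km − 31.98 km = 5.92 km.

5.92 km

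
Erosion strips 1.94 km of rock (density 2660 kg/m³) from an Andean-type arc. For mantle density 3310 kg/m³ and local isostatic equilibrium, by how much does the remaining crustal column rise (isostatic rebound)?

Unloading: uplift u = e ρ_c/ρ_m = 1.94 km × 2660/3310 = 1.56 km.

1.56 km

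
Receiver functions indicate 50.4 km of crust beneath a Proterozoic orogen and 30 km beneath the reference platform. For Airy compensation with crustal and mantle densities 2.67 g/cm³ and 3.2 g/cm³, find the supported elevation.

Excess crust Δ = 50.4 km − 30 km = 20.4 km, split between elevation h and root r with h + r = Δ.
Airy balance ρ_c h = (ρ_m − ρ_c) r gives r = h ρ_c/(ρ_m − ρ_c), so h (1 + ρ_c/(ρ_m − ρ_c)) = Δ, i.e. h = Δ (ρ_m − ρ_c)/ρ_m.
h = 20.4 km × 0.53/3.2 = 3.38 km.

3.38 km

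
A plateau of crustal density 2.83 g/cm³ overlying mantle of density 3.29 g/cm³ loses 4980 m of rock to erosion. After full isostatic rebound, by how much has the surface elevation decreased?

696 m

Rebound u = e ρ_c/ρ_m = 4980 m × 2.83/3.29 = 4284 m.
Net surface drop = e − u = 4980 m − 4284 m = e (ρ_m − ρ_c)/ρ_m = 696 m.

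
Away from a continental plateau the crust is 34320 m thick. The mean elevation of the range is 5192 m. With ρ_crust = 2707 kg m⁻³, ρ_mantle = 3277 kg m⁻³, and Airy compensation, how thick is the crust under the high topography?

64200 m

Root depth r = h ρ_c / (ρ_m − ρ_c) = 5192 m × 2707 / 570 = 24660 m.
Total thickness = T + h + r = 34320 m + 5192 m + 24660 m = 64200 m.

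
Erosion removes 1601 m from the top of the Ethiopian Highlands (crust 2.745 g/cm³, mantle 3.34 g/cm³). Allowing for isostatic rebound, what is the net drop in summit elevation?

Rebound u = e ρ_c/ρ_m = 1601 m × 2.745/3.34 = 1316 m.
Net surface drop = e − u = 1601 m − 1316 m = e (ρ_m − ρ_c)/ρ_m = 285 m.

285 m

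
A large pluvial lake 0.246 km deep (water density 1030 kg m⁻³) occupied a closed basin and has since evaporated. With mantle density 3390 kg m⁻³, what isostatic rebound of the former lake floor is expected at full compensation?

0.0747 km

u = d ρ_w/ρ_m = 0.246 km × 1030/3390 = 0.0747 km.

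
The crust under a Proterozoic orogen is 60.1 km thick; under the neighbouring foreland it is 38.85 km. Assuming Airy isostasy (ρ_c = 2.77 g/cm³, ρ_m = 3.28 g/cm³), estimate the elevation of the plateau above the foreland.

Excess crust Δ = 60.1 km − 38.85 km = 21.25 km, split between elevation h and root r with h + r = Δ.
Airy balance ρ_c h = (ρ_m − ρ_c) r gives r = h ρ_c/(ρ_m − ρ_c), so h (1 + ρ_c/(ρ_m − ρ_c)) = Δ, i.e. h = Δ (ρ_m − ρ_c)/ρ_m.
h = 21.25 km × 0.51/3.28 = 3.3 km.

3.3 km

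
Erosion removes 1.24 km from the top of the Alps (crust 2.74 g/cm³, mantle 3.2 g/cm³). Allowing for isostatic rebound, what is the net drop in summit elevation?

0.178 km

Rebound u = e ρ_c/ρ_m = 1.24 km × 2.74/3.2 = 1.062 km.
Net surface drop = e − u = 1.24 km − 1.062 km = e (ρ_m − ρ_c)/ρ_m = 0.178 km.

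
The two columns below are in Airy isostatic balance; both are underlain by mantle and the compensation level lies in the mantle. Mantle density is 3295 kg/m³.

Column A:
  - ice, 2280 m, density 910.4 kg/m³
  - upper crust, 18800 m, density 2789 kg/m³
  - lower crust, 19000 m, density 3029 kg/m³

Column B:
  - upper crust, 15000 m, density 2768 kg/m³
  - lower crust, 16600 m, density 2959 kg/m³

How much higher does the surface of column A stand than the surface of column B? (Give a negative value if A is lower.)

For any compensation level in the mantle, the mantle terms cancel and isostasy reduces to e = (Σt_A − Σt_B) − (Σ(ρt)_A − Σ(ρt)_B) / ρ_m.
Σt_A = 40080 m; Σt_B = 31600 m; Σ(ρt)_A = 112059912; Σ(ρt)_B = 90639400 (in m·kg/m³).
e = (40080 − 31600) − (112059912 − 90639400) / 3295 = 1980 m.

1980 m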